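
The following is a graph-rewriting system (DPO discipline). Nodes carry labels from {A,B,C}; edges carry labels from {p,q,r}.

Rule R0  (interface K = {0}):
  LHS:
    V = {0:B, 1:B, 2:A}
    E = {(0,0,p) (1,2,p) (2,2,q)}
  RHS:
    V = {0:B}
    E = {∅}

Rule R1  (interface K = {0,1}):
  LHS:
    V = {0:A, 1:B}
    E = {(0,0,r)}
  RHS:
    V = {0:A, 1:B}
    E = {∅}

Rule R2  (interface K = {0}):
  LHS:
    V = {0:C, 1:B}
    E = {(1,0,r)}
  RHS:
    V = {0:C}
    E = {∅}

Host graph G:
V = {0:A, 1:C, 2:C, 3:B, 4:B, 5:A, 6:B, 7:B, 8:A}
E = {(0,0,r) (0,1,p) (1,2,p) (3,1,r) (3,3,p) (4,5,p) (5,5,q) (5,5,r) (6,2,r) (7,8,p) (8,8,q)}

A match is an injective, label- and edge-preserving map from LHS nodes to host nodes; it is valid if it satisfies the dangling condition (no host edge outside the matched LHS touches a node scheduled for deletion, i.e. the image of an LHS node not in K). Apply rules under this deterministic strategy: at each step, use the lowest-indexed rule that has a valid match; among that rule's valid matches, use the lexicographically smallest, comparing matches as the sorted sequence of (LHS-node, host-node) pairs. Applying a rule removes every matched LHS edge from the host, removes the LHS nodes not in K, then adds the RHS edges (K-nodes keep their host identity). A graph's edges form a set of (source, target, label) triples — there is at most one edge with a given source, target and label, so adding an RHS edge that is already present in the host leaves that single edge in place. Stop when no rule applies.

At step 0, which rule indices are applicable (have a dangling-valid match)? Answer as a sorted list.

R0: 1 valid match — {0↦3, 1↦7, 2↦8}
R1: 8 valid matches — {0↦0, 1↦3}, {0↦0, 1↦4}, {0↦0, 1↦6} (+5 more)
R2: 1 valid match — {0↦2, 1↦6}

Answer: [R0,R1,R2]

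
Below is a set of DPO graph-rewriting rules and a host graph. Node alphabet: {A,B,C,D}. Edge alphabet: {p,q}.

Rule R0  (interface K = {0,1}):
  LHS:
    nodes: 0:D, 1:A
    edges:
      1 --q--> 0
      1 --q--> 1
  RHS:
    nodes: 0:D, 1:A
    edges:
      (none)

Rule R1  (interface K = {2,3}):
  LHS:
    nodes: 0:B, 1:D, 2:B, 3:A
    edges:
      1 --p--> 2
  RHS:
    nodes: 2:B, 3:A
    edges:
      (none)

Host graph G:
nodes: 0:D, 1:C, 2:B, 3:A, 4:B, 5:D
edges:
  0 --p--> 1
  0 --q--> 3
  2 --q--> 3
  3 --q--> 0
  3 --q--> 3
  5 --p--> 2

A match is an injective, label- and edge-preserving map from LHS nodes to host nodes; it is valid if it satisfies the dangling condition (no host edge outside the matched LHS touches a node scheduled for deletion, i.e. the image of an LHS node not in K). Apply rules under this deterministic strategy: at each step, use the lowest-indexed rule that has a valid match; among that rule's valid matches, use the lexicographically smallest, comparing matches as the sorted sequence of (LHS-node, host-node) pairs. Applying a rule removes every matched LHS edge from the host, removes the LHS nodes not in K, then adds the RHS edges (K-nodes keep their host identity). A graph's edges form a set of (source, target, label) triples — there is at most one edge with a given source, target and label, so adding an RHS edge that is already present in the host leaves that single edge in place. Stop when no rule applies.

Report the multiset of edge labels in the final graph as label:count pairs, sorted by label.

[0] host  ⇒  6 nodes, 6 edges  {0-p->1 0-q->3 2-q->3 3-q->0 3-q->3 5-p->2}
[1] R0 @ {0↦0, 1↦3}  ⇒  6 nodes, 4 edges  {0-p->1 0-q->3 2-q->3 5-p->2}
[2] R1 @ {0↦4, 1↦5, 2↦2, 3↦3}  ⇒  4 nodes, 3 edges  {0-p->1 0-q->3 2-q->3}
normal form: no rule applies after step 2
NF edges: [(0, 1, 'p'), (0, 3, 'q'), (2, 3, 'q')]

Answer: p:1 q:2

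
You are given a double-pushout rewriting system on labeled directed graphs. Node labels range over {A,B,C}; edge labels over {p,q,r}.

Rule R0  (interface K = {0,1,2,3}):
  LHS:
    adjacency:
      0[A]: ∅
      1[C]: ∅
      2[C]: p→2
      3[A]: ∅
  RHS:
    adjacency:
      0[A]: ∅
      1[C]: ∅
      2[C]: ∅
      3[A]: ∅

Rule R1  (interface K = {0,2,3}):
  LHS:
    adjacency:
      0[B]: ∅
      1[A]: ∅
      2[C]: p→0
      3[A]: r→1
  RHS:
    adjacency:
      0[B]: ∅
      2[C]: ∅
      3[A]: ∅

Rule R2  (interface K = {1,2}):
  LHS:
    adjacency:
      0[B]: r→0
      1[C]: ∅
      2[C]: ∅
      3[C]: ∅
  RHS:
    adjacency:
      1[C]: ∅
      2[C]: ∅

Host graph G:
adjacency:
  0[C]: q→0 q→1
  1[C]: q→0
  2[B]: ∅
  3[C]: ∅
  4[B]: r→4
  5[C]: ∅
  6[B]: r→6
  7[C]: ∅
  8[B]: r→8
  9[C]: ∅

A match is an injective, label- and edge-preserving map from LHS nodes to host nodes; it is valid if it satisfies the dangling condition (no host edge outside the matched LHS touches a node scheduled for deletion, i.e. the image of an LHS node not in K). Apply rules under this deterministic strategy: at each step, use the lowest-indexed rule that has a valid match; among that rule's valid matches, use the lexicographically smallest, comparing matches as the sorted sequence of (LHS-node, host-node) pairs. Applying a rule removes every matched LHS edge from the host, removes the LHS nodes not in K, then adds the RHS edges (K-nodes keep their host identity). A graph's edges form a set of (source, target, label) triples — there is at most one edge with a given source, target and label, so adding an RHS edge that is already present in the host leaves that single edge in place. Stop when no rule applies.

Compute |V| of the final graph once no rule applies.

Answer: 4

Rewrite trace:
[0] host  ⇒  10 nodes, 6 edges  {0-q->0 0-q->1 1-q->0 4-r->4 6-r->6 8-r->8}
[1] R2 @ {0↦4, 1↦0, 2↦1, 3↦3}  ⇒  8 nodes, 5 edges  {0-q->0 0-q->1 1-q->0 6-r->6 8-r->8}
[2] R2 @ {0↦6, 1↦0, 2↦1, 3↦5}  ⇒  6 nodes, 4 edges  {0-q->0 0-q->1 1-q->0 8-r->8}
[3] R2 @ {0↦8, 1↦0, 2↦1, 3↦7}  ⇒  4 nodes, 3 edges  {0-q->0 0-q->1 1-q->0}
final graph: no rule applies after step 3
NF nodes: {0:C, 1:C, 2:B, 9:C}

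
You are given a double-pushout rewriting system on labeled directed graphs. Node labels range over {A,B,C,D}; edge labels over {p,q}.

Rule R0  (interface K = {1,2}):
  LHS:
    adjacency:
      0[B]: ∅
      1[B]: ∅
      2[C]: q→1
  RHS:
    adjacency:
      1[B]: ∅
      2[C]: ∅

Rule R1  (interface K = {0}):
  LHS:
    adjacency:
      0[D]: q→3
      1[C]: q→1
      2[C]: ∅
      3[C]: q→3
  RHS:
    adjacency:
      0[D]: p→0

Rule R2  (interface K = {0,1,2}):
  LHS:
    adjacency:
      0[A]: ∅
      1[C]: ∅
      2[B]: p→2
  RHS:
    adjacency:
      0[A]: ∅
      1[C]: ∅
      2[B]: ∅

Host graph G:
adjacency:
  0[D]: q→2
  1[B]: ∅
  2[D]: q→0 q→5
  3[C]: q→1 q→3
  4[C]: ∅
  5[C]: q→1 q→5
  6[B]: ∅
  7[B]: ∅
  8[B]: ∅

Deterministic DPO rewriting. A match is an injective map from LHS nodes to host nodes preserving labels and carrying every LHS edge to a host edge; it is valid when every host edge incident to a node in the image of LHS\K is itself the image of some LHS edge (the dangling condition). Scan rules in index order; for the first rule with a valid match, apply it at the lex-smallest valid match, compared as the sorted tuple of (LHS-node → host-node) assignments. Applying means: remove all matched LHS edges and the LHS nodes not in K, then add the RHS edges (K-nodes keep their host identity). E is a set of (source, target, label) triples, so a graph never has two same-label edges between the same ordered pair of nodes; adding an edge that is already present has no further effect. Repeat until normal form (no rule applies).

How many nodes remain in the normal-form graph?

[0] host  ⇒  9 nodes, 7 edges  {0-q->2 2-q->0 2-q->5 3-q->1 3-q->3 5-q->1 5-q->5}
[1] R0 @ {0↦6, 1↦1, 2↦3}  ⇒  8 nodes, 6 edges  {0-q->2 2-q->0 2-q->5 3-q->3 5-q->1 5-q->5}
[2] R0 @ {0↦7, 1↦1, 2↦5}  ⇒  7 nodes, 5 edges  {0-q->2 2-q->0 2-q->5 3-q->3 5-q->5}
[3] R1 @ {0↦2, 1↦3, 2↦4, 3↦5}  ⇒  4 nodes, 3 edges  {0-q->2 2-q->0 2-p->2}
normal form: no rule applies after step 3
NF nodes: {0:D, 1:B, 2:D, 8:B}

Answer: 4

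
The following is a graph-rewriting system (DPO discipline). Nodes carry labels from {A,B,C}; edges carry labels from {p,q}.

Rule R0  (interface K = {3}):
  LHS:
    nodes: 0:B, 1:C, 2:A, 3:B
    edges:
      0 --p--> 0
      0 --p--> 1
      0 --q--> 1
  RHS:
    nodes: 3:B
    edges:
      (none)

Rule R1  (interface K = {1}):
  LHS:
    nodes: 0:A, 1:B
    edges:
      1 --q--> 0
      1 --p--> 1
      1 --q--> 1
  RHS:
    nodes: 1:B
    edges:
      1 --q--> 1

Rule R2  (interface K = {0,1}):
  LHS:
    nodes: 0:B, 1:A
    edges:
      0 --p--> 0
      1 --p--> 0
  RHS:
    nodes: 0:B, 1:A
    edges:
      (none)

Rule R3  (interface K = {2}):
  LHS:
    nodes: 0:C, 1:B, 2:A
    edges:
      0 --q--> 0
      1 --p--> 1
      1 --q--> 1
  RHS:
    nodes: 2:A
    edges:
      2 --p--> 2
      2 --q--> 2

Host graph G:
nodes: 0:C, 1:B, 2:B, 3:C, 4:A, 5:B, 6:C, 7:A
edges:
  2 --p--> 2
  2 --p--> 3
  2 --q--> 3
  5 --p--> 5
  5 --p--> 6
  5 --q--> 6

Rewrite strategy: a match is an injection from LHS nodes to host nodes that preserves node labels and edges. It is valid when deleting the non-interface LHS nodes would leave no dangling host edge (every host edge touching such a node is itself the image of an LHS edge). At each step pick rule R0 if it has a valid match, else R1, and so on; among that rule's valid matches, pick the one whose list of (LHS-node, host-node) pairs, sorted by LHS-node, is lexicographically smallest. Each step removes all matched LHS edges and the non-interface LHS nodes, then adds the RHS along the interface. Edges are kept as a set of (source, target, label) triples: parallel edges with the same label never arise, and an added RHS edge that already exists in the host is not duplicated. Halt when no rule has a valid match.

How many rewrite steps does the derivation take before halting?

Answer: 2

Derivation:
[0] host  ⇒  8 nodes, 6 edges  {2-p->2 2-p->3 2-q->3 5-p->5 5-p->6 5-q->6}
[1] R0 @ {0↦2, 1↦3, 2↦4, 3↦1}  ⇒  5 nodes, 3 edges  {5-p->5 5-p->6 5-q->6}
[2] R0 @ {0↦5, 1↦6, 2↦7, 3↦1}  ⇒  2 nodes, 0 edges  {∅}
final graph: no rule applies after step 2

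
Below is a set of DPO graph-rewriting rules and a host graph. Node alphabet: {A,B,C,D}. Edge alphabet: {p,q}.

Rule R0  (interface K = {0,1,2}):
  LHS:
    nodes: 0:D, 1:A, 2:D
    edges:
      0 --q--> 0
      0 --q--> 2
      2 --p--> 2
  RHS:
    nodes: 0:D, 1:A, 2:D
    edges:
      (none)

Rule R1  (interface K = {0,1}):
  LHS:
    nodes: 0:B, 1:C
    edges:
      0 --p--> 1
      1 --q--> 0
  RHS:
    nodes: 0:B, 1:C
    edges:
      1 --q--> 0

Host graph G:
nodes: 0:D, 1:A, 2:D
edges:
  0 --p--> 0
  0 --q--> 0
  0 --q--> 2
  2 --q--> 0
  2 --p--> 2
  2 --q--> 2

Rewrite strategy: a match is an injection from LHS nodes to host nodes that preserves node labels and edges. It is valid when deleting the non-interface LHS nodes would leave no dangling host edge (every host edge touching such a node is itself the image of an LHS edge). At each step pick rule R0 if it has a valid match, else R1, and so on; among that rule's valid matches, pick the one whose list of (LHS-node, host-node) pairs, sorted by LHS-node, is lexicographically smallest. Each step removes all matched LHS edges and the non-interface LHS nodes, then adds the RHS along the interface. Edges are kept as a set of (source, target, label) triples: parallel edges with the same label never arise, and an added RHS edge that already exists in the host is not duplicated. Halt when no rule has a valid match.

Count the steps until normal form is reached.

start.  V:3 E:6  edges: 0-p->0 0-q->0 0-q->2 2-q->0 2-p->2 2-q->2
1. fire R0 via {0↦0, 1↦1, 2↦2}  →  V:3 E:3  edges: 0-p->0 2-q->0 2-q->2
2. fire R0 via {0↦2, 1↦1, 2↦0}  →  V:3 E:0  edges: ∅
normal form: no rule applies after step 2

Answer: 2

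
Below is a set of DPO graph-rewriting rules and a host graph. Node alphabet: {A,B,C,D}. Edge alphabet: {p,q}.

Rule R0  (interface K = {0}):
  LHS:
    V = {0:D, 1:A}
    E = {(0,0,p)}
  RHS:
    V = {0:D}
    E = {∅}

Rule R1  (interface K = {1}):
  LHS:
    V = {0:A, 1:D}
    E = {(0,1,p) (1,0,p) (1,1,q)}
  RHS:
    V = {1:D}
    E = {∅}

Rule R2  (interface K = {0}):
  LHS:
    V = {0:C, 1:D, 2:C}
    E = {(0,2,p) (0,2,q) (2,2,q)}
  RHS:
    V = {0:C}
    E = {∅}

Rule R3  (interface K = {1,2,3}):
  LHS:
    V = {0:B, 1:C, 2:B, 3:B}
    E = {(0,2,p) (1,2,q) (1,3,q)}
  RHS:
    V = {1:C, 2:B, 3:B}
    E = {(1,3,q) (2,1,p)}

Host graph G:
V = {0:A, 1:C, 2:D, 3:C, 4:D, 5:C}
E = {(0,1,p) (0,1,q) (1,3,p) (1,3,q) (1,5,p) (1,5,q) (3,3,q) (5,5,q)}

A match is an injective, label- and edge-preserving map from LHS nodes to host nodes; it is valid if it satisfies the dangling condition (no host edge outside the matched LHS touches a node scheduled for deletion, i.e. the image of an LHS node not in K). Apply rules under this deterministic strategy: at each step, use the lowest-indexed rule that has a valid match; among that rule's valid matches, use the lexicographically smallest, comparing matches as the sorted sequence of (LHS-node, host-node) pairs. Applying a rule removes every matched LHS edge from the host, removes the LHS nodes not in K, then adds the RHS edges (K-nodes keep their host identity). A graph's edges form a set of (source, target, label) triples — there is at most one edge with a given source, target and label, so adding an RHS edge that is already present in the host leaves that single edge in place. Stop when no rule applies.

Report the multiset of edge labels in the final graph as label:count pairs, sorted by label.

initial: |V|=6 |E|=8  E = 0-p->1 0-q->1 1-p->3 1-q->3 1-p->5 1-q->5 3-q->3 5-q->5
step 1: apply R2 at {0↦1, 1↦2, 2↦3}  → |V|=4 |E|=5  E = 0-p->1 0-q->1 1-p->5 1-q->5 5-q->5
step 2: apply R2 at {0↦1, 1↦4, 2↦5}  → |V|=2 |E|=2  E = 0-p->1 0-q->1
normal form: no rule applies after step 2
NF edges: [(0, 1, 'p'), (0, 1, 'q')]

Answer: p:1 q:1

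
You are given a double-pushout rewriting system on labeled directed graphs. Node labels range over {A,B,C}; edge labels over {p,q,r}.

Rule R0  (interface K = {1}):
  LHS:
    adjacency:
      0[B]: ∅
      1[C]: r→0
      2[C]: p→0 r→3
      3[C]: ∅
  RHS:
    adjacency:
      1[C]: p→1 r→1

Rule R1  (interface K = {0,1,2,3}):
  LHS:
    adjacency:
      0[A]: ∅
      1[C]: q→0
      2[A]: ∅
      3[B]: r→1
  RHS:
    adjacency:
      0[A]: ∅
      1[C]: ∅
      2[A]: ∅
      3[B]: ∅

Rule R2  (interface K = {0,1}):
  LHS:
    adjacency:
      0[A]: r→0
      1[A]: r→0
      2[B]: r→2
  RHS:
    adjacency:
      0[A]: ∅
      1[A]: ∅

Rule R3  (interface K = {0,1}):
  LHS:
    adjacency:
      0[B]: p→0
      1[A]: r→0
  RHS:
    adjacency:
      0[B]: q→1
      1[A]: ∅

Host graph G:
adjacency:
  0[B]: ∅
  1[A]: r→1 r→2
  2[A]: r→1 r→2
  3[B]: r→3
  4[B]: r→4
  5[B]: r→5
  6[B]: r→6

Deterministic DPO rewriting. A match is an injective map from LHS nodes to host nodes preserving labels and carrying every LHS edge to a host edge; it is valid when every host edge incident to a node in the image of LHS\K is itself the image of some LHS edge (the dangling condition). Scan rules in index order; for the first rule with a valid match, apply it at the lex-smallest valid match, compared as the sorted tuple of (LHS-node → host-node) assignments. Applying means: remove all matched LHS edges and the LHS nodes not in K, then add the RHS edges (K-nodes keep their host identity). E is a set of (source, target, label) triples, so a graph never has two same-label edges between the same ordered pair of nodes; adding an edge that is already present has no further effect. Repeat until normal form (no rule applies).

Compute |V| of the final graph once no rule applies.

Answer: 5

Derivation:
start.  V:7 E:8  edges: 1-r->1 1-r->2 2-r->1 2-r->2 3-r->3 4-r->4 5-r->5 6-r->6
1. fire R2 via {0↦1, 1↦2, 2↦3}  →  V:6 E:5  edges: 1-r->2 2-r->2 4-r->4 5-r->5 6-r->6
2. fire R2 via {0↦2, 1↦1, 2↦4}  →  V:5 E:2  edges: 5-r->5 6-r->6
normal form: no rule applies after step 2
NF nodes: {0:B, 1:A, 2:A, 5:B, 6:B}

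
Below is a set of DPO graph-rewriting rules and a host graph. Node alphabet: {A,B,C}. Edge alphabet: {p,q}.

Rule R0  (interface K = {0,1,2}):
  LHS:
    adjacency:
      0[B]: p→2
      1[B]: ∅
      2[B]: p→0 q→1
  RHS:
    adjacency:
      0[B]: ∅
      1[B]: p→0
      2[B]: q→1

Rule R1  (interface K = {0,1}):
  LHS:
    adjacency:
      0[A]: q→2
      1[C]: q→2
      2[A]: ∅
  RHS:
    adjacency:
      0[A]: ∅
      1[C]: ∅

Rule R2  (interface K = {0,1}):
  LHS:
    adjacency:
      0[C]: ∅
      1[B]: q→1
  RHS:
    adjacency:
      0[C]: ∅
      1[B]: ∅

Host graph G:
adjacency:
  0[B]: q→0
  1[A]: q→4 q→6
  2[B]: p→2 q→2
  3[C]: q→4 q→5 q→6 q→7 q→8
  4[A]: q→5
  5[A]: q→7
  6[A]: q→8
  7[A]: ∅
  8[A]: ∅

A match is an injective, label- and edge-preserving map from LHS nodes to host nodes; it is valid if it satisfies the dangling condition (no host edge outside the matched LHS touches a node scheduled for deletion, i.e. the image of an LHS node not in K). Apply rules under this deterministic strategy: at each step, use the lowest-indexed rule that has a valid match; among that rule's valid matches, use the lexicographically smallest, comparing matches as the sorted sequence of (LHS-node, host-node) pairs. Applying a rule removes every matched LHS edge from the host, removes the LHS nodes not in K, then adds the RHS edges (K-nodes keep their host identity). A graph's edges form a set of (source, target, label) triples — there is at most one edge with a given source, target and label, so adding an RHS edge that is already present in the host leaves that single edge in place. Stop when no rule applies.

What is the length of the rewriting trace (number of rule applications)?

start.  V:9 E:13  edges: 0-q->0 1-q->4 1-q->6 2-p->2 2-q->2 3-q->4 3-q->5 3-q->6 3-q->7 3-q->8 4-q->5 5-q->7 6-q->8
1. fire R1 via {0↦5, 1↦3, 2↦7}  →  V:8 E:11  edges: 0-q->0 1-q->4 1-q->6 2-p->2 2-q->2 3-q->4 3-q->5 3-q->6 3-q->8 4-q->5 6-q->8
2. fire R1 via {0↦4, 1↦3, 2↦5}  →  V:7 E:9  edges: 0-q->0 1-q->4 1-q->6 2-p->2 2-q->2 3-q->4 3-q->6 3-q->8 6-q->8
3. fire R1 via {0↦1, 1↦3, 2↦4}  →  V:6 E:7  edges: 0-q->0 1-q->6 2-p->2 2-q->2 3-q->6 3-q->8 6-q->8
4. fire R1 via {0↦6, 1↦3, 2↦8}  →  V:5 E:5  edges: 0-q->0 1-q->6 2-p->2 2-q->2 3-q->6
5. fire R1 via {0↦1, 1↦3, 2↦6}  →  V:4 E:3  edges: 0-q->0 2-p->2 2-q->2
6. fire R2 via {0↦3, 1↦0}  →  V:4 E:2  edges: 2-p->2 2-q->2
7. fire R2 via {0↦3, 1↦2}  →  V:4 E:1  edges: 2-p->2
halt: no rule applies after step 7

Answer: 7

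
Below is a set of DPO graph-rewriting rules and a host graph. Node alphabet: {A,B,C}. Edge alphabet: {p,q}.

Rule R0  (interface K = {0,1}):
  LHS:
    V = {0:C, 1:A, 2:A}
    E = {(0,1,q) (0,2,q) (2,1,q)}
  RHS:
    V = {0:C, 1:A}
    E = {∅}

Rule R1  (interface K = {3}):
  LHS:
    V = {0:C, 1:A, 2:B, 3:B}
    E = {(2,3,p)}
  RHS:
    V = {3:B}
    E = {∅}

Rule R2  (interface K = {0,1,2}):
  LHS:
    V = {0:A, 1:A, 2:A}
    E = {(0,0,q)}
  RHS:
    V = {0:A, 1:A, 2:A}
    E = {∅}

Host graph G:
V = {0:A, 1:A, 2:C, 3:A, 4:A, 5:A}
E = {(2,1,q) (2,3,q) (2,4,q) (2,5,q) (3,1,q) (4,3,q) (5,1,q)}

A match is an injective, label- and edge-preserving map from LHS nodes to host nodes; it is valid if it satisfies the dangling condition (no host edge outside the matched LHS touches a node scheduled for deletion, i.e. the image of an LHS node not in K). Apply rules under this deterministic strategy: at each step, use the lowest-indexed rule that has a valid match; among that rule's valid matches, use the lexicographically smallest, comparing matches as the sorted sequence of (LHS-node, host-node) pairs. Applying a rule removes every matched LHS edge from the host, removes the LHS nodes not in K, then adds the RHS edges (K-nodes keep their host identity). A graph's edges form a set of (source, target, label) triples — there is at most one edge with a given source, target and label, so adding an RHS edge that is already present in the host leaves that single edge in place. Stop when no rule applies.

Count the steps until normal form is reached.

Answer: 2

Rewrite trace:
[0] host  ⇒  6 nodes, 7 edges  {2-q->1 2-q->3 2-q->4 2-q->5 3-q->1 4-q->3 5-q->1}
[1] R0 @ {0↦2, 1↦1, 2↦5}  ⇒  5 nodes, 4 edges  {2-q->3 2-q->4 3-q->1 4-q->3}
[2] R0 @ {0↦2, 1↦3, 2↦4}  ⇒  4 nodes, 1 edges  {3-q->1}
halt: no rule applies after step 2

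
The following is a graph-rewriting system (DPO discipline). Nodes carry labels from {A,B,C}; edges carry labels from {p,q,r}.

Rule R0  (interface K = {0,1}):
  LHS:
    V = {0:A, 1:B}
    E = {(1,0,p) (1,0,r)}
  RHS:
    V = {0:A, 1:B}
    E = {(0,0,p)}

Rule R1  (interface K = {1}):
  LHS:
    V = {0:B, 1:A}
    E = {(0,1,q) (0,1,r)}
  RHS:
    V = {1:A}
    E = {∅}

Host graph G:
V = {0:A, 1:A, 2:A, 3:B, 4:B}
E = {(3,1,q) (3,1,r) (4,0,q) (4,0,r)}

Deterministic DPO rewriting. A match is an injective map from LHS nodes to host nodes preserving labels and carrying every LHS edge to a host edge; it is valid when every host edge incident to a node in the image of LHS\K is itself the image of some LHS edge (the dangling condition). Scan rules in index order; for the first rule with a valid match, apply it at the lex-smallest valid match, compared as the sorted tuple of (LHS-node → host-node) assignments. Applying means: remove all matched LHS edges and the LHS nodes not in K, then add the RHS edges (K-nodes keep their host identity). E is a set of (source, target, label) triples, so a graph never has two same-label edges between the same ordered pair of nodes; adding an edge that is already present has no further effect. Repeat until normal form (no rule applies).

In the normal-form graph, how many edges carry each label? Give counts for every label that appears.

Answer: (no edges)

Derivation:
initial: |V|=5 |E|=4  E = 3-q->1 3-r->1 4-q->0 4-r->0
step 1: apply R1 at {0↦3, 1↦1}  → |V|=4 |E|=2  E = 4-q->0 4-r->0
step 2: apply R1 at {0↦4, 1↦0}  → |V|=3 |E|=0  E = ∅
final graph: no rule applies after step 2
NF edges: []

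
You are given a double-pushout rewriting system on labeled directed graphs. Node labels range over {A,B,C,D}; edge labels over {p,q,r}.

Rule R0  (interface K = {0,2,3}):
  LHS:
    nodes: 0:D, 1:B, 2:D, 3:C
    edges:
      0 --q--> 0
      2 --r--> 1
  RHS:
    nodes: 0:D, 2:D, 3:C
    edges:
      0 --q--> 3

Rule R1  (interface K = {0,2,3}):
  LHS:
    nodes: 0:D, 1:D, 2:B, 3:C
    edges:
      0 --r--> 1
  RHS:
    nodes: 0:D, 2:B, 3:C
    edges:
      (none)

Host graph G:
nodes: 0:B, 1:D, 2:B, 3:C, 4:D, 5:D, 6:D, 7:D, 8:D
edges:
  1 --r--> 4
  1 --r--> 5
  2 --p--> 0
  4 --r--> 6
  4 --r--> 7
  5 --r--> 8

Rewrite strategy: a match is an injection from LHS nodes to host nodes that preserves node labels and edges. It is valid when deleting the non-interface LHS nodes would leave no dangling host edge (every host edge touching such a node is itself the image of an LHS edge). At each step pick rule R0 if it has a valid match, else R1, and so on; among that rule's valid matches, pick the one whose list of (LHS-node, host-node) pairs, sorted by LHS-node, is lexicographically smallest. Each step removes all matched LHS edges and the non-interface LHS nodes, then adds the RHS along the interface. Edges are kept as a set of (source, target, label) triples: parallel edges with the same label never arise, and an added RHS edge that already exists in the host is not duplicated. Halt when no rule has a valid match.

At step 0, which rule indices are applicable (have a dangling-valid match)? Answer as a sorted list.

Answer: [R1]

Rewrite trace:
R0: no valid match — LHS pattern not found
R1: 6 valid matches — {0↦4, 1↦6, 2↦0, 3↦3}, {0↦4, 1↦6, 2↦2, 3↦3}, {0↦4, 1↦7, 2↦0, 3↦3} (+3 more)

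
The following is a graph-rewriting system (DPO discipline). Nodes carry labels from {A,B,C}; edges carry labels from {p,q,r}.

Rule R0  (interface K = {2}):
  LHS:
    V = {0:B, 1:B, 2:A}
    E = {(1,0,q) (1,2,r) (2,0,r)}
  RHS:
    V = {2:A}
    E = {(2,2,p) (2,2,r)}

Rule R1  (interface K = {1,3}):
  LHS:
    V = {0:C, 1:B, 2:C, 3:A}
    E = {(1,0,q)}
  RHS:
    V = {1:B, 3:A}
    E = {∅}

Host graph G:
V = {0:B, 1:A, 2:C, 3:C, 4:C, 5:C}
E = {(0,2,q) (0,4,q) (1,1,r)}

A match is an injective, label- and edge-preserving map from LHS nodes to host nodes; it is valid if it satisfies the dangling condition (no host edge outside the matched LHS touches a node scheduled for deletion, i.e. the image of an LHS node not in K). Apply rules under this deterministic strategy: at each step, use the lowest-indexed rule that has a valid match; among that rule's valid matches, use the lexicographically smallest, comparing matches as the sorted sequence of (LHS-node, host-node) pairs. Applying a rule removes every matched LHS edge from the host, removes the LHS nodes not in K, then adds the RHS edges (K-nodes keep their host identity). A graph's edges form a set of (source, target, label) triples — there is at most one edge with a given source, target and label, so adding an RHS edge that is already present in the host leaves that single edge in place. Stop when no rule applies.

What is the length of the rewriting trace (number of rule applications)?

initial: |V|=6 |E|=3  E = 0-q->2 0-q->4 1-r->1
step 1: apply R1 at {0↦2, 1↦0, 2↦3, 3↦1}  → |V|=4 |E|=2  E = 0-q->4 1-r->1
step 2: apply R1 at {0↦4, 1↦0, 2↦5, 3↦1}  → |V|=2 |E|=1  E = 1-r->1
normal form: no rule applies after step 2

Answer: 2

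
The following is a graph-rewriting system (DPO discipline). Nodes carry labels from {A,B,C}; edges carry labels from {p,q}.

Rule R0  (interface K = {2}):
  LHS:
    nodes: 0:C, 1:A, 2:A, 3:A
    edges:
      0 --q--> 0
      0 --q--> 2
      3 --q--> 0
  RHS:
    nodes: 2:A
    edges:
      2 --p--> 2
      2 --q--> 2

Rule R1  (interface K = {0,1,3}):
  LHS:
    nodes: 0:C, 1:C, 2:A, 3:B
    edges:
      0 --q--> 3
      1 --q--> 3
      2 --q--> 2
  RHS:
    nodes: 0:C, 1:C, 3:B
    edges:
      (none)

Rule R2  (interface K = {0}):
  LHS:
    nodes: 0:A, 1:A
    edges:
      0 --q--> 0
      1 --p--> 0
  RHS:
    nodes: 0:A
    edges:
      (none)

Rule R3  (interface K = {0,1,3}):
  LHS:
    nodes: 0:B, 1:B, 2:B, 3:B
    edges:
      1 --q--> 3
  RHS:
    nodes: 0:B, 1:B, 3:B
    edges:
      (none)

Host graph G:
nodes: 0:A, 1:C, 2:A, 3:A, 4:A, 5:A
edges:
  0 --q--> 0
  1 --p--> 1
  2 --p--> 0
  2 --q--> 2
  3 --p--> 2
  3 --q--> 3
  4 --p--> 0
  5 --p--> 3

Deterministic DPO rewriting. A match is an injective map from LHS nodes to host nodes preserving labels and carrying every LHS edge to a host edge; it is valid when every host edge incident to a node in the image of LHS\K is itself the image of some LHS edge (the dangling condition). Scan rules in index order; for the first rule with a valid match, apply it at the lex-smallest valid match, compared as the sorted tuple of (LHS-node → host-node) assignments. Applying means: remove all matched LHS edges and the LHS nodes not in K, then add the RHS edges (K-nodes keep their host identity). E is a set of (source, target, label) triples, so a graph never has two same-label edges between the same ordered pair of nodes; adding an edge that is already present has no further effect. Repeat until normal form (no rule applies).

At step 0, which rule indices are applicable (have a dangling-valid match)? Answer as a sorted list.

Answer: [R2]

Derivation:
R0: no valid match — LHS pattern not found
R1: no valid match — LHS pattern not found
R2: 2 valid matches — {0↦0, 1↦4}, {0↦3, 1↦5}
R3: no valid match — LHS pattern not found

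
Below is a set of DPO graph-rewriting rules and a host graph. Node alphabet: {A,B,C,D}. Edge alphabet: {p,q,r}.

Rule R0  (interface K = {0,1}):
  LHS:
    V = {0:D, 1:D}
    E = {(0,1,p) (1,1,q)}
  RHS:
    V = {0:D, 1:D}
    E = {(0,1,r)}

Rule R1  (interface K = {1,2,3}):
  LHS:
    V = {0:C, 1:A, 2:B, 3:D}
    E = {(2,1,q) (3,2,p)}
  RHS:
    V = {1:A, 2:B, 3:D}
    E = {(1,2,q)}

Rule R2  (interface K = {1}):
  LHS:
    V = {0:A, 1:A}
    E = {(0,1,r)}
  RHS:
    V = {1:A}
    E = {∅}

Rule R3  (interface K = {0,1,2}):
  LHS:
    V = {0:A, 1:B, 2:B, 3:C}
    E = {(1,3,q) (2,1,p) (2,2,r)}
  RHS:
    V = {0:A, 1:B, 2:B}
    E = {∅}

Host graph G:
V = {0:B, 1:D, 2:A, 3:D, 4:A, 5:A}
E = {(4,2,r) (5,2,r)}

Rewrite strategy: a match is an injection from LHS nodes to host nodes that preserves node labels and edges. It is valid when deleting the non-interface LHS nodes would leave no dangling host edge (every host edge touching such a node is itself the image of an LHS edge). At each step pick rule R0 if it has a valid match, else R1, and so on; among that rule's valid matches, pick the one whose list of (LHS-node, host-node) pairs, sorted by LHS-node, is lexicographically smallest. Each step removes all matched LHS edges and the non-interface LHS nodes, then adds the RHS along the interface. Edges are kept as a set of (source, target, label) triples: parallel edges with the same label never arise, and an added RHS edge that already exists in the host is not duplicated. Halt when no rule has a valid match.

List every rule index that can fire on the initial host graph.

R0: no valid match — LHS pattern not found
R1: no valid match — LHS pattern not found
R2: 2 valid matches — {0↦4, 1↦2}, {0↦5, 1↦2}
R3: no valid match — LHS pattern not found

Answer: [R2]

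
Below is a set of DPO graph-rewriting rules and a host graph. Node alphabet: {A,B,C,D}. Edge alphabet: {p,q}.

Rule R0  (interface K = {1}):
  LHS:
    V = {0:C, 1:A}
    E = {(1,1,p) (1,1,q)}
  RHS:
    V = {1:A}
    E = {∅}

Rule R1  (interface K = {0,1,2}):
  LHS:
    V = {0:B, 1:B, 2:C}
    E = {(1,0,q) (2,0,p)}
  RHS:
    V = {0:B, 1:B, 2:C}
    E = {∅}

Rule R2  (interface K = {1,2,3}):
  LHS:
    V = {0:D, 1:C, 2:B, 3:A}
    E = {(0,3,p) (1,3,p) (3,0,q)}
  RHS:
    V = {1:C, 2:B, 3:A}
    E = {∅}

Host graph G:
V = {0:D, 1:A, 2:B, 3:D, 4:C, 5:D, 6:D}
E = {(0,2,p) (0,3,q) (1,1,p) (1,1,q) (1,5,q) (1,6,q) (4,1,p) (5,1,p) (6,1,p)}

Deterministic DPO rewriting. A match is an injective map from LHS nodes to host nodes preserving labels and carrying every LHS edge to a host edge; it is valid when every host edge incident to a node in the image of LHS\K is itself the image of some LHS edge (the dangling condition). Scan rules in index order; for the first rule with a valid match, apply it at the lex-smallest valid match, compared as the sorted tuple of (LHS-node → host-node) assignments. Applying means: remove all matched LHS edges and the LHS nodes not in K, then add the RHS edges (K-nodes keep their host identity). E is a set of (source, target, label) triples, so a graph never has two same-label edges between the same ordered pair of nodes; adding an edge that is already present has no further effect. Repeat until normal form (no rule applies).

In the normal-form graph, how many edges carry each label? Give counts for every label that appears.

Answer: p:2 q:2

Rewrite trace:
initial: |V|=7 |E|=9  E = 0-p->2 0-q->3 1-p->1 1-q->1 1-q->5 1-q->6 4-p->1 5-p->1 6-p->1
step 1: apply R2 at {0↦5, 1↦4, 2↦2, 3↦1}  → |V|=6 |E|=6  E = 0-p->2 0-q->3 1-p->1 1-q->1 1-q->6 6-p->1
step 2: apply R0 at {0↦4, 1↦1}  → |V|=5 |E|=4  E = 0-p->2 0-q->3 1-q->6 6-p->1
final graph: no rule applies after step 2
NF edges: [(0, 2, 'p'), (0, 3, 'q'), (1, 6, 'q'), (6, 1, 'p')]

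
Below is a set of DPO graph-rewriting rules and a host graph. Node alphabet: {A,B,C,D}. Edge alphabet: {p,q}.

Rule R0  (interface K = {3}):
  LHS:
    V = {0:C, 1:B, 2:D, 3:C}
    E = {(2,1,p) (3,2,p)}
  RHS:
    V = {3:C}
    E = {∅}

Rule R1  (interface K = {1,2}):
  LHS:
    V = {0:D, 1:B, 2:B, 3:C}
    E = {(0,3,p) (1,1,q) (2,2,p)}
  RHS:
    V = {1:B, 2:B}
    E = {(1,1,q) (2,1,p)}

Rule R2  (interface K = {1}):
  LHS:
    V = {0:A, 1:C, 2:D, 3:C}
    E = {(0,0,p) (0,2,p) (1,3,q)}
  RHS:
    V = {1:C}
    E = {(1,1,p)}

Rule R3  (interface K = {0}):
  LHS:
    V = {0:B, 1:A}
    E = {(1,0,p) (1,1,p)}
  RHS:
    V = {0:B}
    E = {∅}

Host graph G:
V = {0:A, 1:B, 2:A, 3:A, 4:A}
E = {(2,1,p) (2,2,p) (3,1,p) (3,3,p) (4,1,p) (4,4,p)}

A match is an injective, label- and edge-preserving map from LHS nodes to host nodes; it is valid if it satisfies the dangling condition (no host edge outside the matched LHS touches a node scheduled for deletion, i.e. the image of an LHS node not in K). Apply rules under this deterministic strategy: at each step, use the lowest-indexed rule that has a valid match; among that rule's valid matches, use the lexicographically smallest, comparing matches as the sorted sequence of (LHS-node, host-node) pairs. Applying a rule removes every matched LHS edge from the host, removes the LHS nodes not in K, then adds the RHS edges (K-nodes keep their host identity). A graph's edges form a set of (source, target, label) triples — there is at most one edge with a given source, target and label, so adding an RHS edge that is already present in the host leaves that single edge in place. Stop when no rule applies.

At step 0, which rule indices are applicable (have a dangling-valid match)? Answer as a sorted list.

Answer: [R3]

Rewrite trace:
R0: no valid match — LHS pattern not found
R1: no valid match — LHS pattern not found
R2: no valid match — LHS pattern not found
R3: 3 valid matches — {0↦1, 1↦2}, {0↦1, 1↦3}, {0↦1, 1↦4}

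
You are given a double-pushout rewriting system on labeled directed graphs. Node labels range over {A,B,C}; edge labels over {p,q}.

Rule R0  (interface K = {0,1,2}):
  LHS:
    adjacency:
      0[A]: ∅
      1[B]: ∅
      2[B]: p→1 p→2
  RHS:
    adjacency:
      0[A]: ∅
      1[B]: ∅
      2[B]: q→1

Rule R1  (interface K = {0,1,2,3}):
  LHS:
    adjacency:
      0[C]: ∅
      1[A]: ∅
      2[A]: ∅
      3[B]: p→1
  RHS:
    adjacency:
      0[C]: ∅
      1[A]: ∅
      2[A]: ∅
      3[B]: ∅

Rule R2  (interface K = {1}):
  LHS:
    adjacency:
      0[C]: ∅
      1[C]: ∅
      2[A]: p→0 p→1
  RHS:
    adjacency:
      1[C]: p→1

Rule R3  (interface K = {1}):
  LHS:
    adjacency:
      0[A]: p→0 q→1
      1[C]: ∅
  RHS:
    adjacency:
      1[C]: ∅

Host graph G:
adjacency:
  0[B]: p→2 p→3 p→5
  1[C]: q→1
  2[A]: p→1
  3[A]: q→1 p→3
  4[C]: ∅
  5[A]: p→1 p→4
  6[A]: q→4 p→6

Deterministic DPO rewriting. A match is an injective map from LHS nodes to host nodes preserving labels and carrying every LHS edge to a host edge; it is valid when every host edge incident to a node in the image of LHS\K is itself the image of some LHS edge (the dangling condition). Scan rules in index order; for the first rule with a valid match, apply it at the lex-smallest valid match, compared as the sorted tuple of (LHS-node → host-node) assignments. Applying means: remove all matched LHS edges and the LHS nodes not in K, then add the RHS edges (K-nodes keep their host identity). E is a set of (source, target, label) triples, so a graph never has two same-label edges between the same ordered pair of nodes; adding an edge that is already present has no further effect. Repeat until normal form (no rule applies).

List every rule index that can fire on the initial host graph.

R0: no valid match — LHS pattern not found
R1: 18 valid matches — {0↦1, 1↦2, 2↦3, 3↦0}, {0↦1, 1↦2, 2↦5, 3↦0}, {0↦1, 1↦2, 2↦6, 3↦0} (+15 more)
R2: no valid match — 2 raw matches, all fail dangling condition
R3: 1 valid match — {0↦6, 1↦4}

Answer: [R1,R3]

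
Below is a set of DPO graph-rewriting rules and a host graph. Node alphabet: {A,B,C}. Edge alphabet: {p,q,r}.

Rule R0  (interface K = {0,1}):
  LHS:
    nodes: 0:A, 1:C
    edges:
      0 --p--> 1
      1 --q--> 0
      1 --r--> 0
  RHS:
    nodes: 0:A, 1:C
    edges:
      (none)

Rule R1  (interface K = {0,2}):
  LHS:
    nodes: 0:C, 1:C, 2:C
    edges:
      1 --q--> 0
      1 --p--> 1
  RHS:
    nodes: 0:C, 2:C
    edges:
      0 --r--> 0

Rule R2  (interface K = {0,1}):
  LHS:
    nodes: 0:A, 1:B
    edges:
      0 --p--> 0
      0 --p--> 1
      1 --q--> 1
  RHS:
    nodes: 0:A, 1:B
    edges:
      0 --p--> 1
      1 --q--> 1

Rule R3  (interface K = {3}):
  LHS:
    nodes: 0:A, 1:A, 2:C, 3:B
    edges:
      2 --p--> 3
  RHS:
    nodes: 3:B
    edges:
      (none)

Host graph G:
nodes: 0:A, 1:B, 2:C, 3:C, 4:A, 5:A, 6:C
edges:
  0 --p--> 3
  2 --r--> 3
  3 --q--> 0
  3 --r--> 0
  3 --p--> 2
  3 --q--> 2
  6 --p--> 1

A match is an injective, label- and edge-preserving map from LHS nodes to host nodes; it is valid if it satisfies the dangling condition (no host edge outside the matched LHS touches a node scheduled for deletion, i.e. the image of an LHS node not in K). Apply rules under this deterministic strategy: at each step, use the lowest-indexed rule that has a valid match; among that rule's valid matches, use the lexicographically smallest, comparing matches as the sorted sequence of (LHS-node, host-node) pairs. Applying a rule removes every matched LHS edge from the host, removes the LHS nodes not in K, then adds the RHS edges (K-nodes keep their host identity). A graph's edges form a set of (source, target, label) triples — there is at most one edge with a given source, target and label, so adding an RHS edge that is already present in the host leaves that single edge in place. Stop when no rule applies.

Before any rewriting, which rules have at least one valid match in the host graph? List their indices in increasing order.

Answer: [R0,R3]

Derivation:
R0: 1 valid match — {0↦0, 1↦3}
R1: no valid match — LHS pattern not found
R2: no valid match — LHS pattern not found
R3: 2 valid matches — {0↦4, 1↦5, 2↦6, 3↦1}, {0↦5, 1↦4, 2↦6, 3↦1}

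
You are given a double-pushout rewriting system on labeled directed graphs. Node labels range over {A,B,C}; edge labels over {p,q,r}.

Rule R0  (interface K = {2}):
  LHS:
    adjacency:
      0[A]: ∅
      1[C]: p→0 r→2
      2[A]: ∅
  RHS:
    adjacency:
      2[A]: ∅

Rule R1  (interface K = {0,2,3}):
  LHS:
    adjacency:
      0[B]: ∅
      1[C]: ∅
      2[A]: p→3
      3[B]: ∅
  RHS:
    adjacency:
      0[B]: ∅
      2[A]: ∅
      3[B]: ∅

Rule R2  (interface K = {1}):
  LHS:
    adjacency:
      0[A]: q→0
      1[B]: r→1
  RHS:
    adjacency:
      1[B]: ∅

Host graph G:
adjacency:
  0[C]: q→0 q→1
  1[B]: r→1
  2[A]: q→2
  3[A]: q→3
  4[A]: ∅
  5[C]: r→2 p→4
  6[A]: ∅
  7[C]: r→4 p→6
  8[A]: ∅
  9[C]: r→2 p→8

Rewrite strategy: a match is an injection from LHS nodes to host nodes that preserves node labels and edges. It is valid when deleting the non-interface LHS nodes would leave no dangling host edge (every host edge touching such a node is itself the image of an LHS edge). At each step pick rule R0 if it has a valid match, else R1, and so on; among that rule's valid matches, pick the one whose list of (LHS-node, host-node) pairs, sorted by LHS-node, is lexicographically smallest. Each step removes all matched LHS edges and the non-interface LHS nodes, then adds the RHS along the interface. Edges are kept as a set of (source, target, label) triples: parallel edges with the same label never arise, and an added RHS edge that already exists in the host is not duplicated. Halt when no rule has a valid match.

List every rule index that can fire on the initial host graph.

Answer: [R0,R2]

Steps:
R0: 2 valid matches — {0↦6, 1↦7, 2↦4}, {0↦8, 1↦9, 2↦2}
R1: no valid match — LHS pattern not found
R2: 1 valid match — {0↦3, 1↦1}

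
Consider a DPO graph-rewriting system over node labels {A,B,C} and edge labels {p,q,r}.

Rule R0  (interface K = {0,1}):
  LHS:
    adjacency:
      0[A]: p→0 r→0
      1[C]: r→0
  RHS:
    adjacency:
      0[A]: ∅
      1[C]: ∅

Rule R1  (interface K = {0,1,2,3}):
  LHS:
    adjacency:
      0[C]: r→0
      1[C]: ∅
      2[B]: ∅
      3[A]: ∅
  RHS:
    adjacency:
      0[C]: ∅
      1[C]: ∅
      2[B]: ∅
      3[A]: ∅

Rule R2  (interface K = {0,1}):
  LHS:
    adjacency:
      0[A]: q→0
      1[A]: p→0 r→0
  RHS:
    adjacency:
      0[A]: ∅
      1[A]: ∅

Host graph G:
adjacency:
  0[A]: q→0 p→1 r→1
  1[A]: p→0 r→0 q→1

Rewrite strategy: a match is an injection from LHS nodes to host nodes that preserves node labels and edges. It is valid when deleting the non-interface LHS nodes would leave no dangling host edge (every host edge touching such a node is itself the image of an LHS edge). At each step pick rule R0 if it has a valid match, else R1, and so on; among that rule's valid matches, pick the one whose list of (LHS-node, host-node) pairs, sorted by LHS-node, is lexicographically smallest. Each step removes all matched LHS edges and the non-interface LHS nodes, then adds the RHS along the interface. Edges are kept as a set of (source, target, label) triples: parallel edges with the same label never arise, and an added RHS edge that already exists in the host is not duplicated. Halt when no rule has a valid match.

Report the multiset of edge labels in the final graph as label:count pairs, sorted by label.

Answer: (no edges)

Steps:
[0] host  ⇒  2 nodes, 6 edges  {0-q->0 0-p->1 0-r->1 1-p->0 1-r->0 1-q->1}
[1] R2 @ {0↦0, 1↦1}  ⇒  2 nodes, 3 edges  {0-p->1 0-r->1 1-q->1}
[2] R2 @ {0↦1, 1↦0}  ⇒  2 nodes, 0 edges  {∅}
final graph: no rule applies after step 2
NF edges: []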